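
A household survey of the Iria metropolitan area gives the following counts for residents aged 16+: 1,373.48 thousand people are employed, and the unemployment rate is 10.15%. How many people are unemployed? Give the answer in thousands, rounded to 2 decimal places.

About 155.16 thousand are unemployed.

Let U be the number unemployed. The labor force is E + U, and U/(E+U) = 0.1015.
So U = 0.1015 × 1,373.48 / (1 − 0.1015) = 139.4082 / 0.8985 ≈ 155.16 thousand.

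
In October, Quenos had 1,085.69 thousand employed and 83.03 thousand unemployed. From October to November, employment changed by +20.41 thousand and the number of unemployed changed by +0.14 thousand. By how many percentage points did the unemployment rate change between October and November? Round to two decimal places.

October: labor force = 1,085.69 + 83.03 = 1,168.72; u = 83.03/1,168.72 = 7.10%.
November: labor force = 1,106.10 + 83.17 = 1,189.27; u = 83.17/1,189.27 = 6.99%.
Change = 6.99% − 7.10% = −0.11 pp.

The unemployment rate changed by −0.11 percentage points.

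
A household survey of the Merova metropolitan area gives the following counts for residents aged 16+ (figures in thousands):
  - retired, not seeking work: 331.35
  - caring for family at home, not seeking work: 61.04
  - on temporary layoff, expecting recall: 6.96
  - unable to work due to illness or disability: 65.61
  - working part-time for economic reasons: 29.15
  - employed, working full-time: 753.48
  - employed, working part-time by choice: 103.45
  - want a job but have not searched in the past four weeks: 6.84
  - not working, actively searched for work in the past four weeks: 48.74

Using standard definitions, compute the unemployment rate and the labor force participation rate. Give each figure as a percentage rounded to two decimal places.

Unemployment rate ≈ 5.91%; labor force participation rate ≈ 66.95%.

Employed = 29.15 + 753.48 + 103.45 = 886.08 thousand (anyone who worked, including part-time for economic reasons, counts as employed).
Unemployed = 6.96 + 48.74 = 55.70 thousand (jobless and actively searching, or on temporary layoff).
Labor force = 886.08 + 55.70 = 941.78 thousand.
Not in labor force = 331.35 + 61.04 + 65.61 + 6.84 = 464.84 thousand (those not working and not actively searching are outside the labor force — including those who want a job but have given up searching).
Civilian working-age population = 941.78 + 464.84 = 1,406.62 thousand.
Unemployment rate = 55.70 / 941.78 = 5.91%.
Labor force participation rate = 941.78 / 1,406.62 = 66.95%.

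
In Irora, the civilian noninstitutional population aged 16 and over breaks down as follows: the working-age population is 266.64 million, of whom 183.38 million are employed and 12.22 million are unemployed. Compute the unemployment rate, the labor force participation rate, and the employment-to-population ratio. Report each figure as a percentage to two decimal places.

Unemployment rate ≈ 6.25%; labor force participation rate ≈ 73.36%; employment-population ratio ≈ 68.77%.

Labor force = employed + unemployed = 183.38 + 12.22 = 195.60 million.
Unemployment rate = 12.22 / 195.60 = 6.25%.
Labor force participation rate = 195.60 / 266.64 = 73.36%.
Employment-population ratio = 183.38 / 266.64 = 68.77%.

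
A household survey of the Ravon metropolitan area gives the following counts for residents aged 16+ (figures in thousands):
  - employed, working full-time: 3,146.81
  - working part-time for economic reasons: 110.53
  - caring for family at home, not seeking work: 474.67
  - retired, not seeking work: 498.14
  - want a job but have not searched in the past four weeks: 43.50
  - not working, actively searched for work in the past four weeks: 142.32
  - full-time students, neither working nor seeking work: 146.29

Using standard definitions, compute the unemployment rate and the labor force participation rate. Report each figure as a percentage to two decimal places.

Employed = 3,146.81 + 110.53 = 3,257.34 thousand (anyone who worked, including part-time for economic reasons, counts as employed).
Unemployed = 142.32 thousand.
Labor force = 3,257.34 + 142.32 = 3,399.66 thousand.
Not in labor force = 474.67 + 498.14 + 43.50 + 146.29 = 1,162.60 thousand (those not working and not actively searching are outside the labor force — including those who want a job but have given up searching).
Civilian working-age population = 3,399.66 + 1,162.60 = 4,562.26 thousand.
Unemployment rate = 142.32 / 3,399.66 = 4.19%.
Labor force participation rate = 3,399.66 / 4,562.26 = 74.52%.

Unemployment rate ≈ 4.19%; labor force participation rate ≈ 74.52%.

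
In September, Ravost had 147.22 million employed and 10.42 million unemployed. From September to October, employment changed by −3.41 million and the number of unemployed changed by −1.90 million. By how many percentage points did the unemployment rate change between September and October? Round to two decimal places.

The unemployment rate changed by −1.02 percentage points.

September: labor force = 147.22 + 10.42 = 157.64; u = 10.42/157.64 = 6.61%.
October: labor force = 143.81 + 8.52 = 152.33; u = 8.52/152.33 = 5.59%.
Change = 5.59% − 6.61% = −1.02 pp.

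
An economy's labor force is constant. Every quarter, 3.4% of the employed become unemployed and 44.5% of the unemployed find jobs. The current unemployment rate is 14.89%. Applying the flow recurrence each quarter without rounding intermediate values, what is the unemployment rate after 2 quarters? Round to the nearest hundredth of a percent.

Unemployment rate after two quarters ≈ 9.21%.

With a fixed labor force, u_{t+1} = u_t + s·(1−u_t) − f·u_t = u_t·(1−s−f) + s.
Here 1−s−f = 0.521 and s = 0.034.
u_1 = 0.148900 × 0.521 + 0.034 = 0.111577.
u_2 = 0.111577 × 0.521 + 0.034 = 0.092132.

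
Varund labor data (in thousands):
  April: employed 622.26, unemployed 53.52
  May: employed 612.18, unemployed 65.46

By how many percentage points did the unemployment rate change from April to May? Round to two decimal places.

April: labor force = 622.26 + 53.52 = 675.78; u = 53.52/675.78 = 7.92%.
May: labor force = 612.18 + 65.46 = 677.64; u = 65.46/677.64 = 9.66%.
Change = 9.66% − 7.92% = +1.74 pp.

The unemployment rate changed by +1.74 percentage points.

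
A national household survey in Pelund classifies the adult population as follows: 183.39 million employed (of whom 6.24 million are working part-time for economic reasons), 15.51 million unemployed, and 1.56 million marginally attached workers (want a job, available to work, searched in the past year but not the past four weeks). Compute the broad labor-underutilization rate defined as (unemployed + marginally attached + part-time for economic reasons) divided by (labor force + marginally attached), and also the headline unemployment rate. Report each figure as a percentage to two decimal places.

Labor force = 183.39 + 15.51 = 198.90 million.
Numerator = 15.51 + 1.56 + 6.24 = 23.31 million.
Denominator = 198.90 + 1.56 = 200.46 million.
Broad rate = 23.31 / 200.46 = 11.63%.
Headline unemployment rate = 15.51 / 198.90 = 7.80%.

Broad underutilization rate ≈ 11.63%; headline unemployment rate ≈ 7.80%.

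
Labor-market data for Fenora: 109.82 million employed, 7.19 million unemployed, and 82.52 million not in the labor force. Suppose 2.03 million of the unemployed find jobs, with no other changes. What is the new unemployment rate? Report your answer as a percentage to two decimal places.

New unemployment rate ≈ 4.41%.

Initially, labor force = 109.82 + 7.19 = 117.01 million, so u = 7.19/117.01 = 6.14%.
After the change, unemployed falls and employed rises by 2.03; labor force unchanged → E = 111.85, U = 5.16, labor force = 117.01 million.
New unemployment rate = 5.16 / 117.01 = 4.41%.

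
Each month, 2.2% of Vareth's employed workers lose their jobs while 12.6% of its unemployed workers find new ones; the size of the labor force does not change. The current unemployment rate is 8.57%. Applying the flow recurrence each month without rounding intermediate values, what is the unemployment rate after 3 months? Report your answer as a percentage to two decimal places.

With a fixed labor force, u_{t+1} = u_t + s·(1−u_t) − f·u_t = u_t·(1−s−f) + s.
Here 1−s−f = 0.852 and s = 0.022.
u_1 = 0.085700 × 0.852 + 0.022 = 0.095016.
u_2 = 0.095016 × 0.852 + 0.022 = 0.102954.
u_3 = 0.102954 × 0.852 + 0.022 = 0.109717.

Unemployment rate after three months ≈ 10.97%.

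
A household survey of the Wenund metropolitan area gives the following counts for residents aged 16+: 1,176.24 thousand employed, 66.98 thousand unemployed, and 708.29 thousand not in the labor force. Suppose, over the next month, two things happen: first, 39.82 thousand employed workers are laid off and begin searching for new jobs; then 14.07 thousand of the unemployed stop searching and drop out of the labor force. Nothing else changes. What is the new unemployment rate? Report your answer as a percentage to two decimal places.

New unemployment rate ≈ 7.54%.

Initially, labor force = 1,176.24 + 66.98 = 1,243.22 thousand, so u = 66.98/1,243.22 = 5.39%.
After the first change, employed falls and unemployed rises by 39.82; labor force unchanged → E = 1,136.42, U = 106.80, labor force = 1,243.22 thousand.
After the second change, unemployed and labor force both fall by 14.07 → E = 1,136.42, U = 92.73, labor force = 1,229.15 thousand.
New unemployment rate = 92.73 / 1,229.15 = 7.54%.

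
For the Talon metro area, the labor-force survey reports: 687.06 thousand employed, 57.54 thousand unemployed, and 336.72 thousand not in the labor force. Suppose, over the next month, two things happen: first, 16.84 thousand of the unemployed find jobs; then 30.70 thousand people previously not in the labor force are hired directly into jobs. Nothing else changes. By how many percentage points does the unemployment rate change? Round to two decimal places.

The unemployment rate changes by −2.48 percentage points.

Initially, labor force = 687.06 + 57.54 = 744.60 thousand, so u = 57.54/744.60 = 7.73%.
After the first change, unemployed falls and employed rises by 16.84; labor force unchanged → E = 703.90, U = 40.70, labor force = 744.60 thousand.
After the second change, employed and labor force both rise by 30.70; unemployed unchanged → E = 734.60, U = 40.70, labor force = 775.30 thousand.
New unemployment rate = 40.70 / 775.30 = 5.25%.
Change = 5.25% − 7.73% = −2.48 percentage points.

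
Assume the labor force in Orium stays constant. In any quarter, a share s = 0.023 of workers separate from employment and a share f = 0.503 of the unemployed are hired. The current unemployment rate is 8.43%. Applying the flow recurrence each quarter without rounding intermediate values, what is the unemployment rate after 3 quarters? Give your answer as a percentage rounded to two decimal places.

With a fixed labor force, u_{t+1} = u_t + s·(1−u_t) − f·u_t = u_t·(1−s−f) + s.
Here 1−s−f = 0.474 and s = 0.023.
u_1 = 0.084300 × 0.474 + 0.023 = 0.062958.
u_2 = 0.062958 × 0.474 + 0.023 = 0.052842.
u_3 = 0.052842 × 0.474 + 0.023 = 0.048047.

Unemployment rate after three quarters ≈ 4.80%.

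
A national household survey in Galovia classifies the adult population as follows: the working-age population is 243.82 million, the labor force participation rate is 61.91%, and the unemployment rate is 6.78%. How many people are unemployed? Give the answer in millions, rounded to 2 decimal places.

Labor force = 0.6191 × 243.82 = 150.95 million.
Unemployed = 0.0678 × 150.95 ≈ 10.23 million.

About 10.23 million are unemployed.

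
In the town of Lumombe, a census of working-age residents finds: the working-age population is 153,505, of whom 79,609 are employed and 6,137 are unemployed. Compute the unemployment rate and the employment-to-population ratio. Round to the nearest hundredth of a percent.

Labor force = employed + unemployed = 79,609 + 6,137 = 85,746.
Unemployment rate = 6,137 / 85,746 = 7.16%.
Employment-population ratio = 79,609 / 153,505 = 51.86%.

Unemployment rate ≈ 7.16%; employment-population ratio ≈ 51.86%.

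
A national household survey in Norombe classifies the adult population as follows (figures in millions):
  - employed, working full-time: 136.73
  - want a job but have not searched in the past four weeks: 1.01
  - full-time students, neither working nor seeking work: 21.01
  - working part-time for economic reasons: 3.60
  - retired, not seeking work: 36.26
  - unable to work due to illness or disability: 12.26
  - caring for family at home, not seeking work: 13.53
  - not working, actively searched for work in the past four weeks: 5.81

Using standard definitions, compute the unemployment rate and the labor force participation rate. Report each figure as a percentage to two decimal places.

Employed = 136.73 + 3.60 = 140.33 million (anyone who worked, including part-time for economic reasons, counts as employed).
Unemployed = 5.81 million.
Labor force = 140.33 + 5.81 = 146.14 million.
Not in labor force = 1.01 + 21.01 + 36.26 + 12.26 + 13.53 = 84.07 million (those not working and not actively searching are outside the labor force — including those who want a job but have given up searching).
Civilian working-age population = 146.14 + 84.07 = 230.21 million.
Unemployment rate = 5.81 / 146.14 = 3.98%.
Labor force participation rate = 146.14 / 230.21 = 63.48%.

Unemployment rate ≈ 3.98%; labor force participation rate ≈ 63.48%.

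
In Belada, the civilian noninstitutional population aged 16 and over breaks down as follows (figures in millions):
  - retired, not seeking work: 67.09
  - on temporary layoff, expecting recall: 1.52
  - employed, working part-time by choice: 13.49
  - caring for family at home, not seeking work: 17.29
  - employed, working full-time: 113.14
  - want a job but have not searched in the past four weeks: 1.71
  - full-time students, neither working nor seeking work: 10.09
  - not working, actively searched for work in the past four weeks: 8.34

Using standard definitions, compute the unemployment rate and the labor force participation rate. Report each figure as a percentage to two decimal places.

Unemployment rate ≈ 7.22%; labor force participation rate ≈ 58.66%.

Employed = 13.49 + 113.14 = 126.63 million.
Unemployed = 1.52 + 8.34 = 9.86 million (jobless and actively searching, or on temporary layoff).
Labor force = 126.63 + 9.86 = 136.49 million.
Not in labor force = 67.09 + 17.29 + 1.71 + 10.09 = 96.18 million (those not working and not actively searching are outside the labor force — including those who want a job but have given up searching).
Civilian working-age population = 136.49 + 96.18 = 232.67 million.
Unemployment rate = 9.86 / 136.49 = 7.22%.
Labor force participation rate = 136.49 / 232.67 = 58.66%.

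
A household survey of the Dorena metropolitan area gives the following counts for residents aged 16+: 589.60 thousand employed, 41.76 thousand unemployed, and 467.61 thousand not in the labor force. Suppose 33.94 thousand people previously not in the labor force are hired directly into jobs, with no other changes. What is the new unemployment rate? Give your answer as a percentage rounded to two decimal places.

Initially, labor force = 589.60 + 41.76 = 631.36 thousand, so u = 41.76/631.36 = 6.61%.
After the change, employed and labor force both rise by 33.94; unemployed unchanged → E = 623.54, U = 41.76, labor force = 665.30 thousand.
New unemployment rate = 41.76 / 665.30 = 6.28%.

New unemployment rate ≈ 6.28%.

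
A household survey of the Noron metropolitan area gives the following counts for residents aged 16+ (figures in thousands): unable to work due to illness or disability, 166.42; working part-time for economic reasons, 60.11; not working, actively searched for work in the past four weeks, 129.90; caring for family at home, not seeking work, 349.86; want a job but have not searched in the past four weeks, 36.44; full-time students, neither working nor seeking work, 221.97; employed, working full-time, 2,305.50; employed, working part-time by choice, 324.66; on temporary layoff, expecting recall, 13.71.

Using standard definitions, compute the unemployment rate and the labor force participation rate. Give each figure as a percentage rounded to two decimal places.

Unemployment rate ≈ 5.07%; labor force participation rate ≈ 78.53%.

Employed = 60.11 + 2,305.50 + 324.66 = 2,690.27 thousand (anyone who worked, including part-time for economic reasons, counts as employed).
Unemployed = 129.90 + 13.71 = 143.61 thousand (jobless and actively searching, or on temporary layoff).
Labor force = 2,690.27 + 143.61 = 2,833.88 thousand.
Not in labor force = 166.42 + 349.86 + 36.44 + 221.97 = 774.69 thousand (those not working and not actively searching are outside the labor force — including those who want a job but have given up searching).
Civilian working-age population = 2,833.88 + 774.69 = 3,608.57 thousand.
Unemployment rate = 143.61 / 2,833.88 = 5.07%.
Labor force participation rate = 2,833.88 / 3,608.57 = 78.53%.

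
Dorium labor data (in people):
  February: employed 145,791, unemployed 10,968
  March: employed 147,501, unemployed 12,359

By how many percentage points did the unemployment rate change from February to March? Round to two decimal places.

The unemployment rate changed by +0.73 percentage points.

February: labor force = 145,791 + 10,968 = 156,759; u = 10,968/156,759 = 7.00%.
March: labor force = 147,501 + 12,359 = 159,860; u = 12,359/159,860 = 7.73%.
Change = 7.73% − 7.00% = +0.73 pp.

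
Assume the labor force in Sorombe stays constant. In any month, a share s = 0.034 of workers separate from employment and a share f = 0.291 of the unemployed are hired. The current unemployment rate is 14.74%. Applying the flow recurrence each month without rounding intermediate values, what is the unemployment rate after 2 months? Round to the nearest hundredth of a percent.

Unemployment rate after two months ≈ 12.41%.

With a fixed labor force, u_{t+1} = u_t + s·(1−u_t) − f·u_t = u_t·(1−s−f) + s.
Here 1−s−f = 0.675 and s = 0.034.
u_1 = 0.147400 × 0.675 + 0.034 = 0.133495.
u_2 = 0.133495 × 0.675 + 0.034 = 0.124109.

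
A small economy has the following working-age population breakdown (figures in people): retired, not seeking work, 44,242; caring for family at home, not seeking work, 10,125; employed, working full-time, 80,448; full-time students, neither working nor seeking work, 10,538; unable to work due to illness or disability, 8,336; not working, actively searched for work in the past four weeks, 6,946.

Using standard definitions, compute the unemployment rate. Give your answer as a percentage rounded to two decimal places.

Unemployment rate ≈ 7.95%.

Employed = 80,448.
Unemployed = 6,946.
Labor force = 80,448 + 6,946 = 87,394.
Unemployment rate = 6,946 / 87,394 = 7.95%.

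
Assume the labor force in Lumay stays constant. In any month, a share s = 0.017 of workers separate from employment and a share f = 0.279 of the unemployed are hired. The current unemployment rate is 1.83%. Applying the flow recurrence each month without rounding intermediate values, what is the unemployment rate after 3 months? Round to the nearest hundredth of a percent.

Unemployment rate after three months ≈ 4.38%.

With a fixed labor force, u_{t+1} = u_t + s·(1−u_t) − f·u_t = u_t·(1−s−f) + s.
Here 1−s−f = 0.704 and s = 0.017.
u_1 = 0.018300 × 0.704 + 0.017 = 0.029883.
u_2 = 0.029883 × 0.704 + 0.017 = 0.038038.
u_3 = 0.038038 × 0.704 + 0.017 = 0.043779.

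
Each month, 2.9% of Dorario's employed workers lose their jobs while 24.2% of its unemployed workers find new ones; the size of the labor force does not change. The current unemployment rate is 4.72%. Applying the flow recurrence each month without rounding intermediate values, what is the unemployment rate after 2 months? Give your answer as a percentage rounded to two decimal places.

With a fixed labor force, u_{t+1} = u_t + s·(1−u_t) − f·u_t = u_t·(1−s−f) + s.
Here 1−s−f = 0.729 and s = 0.029.
u_1 = 0.047200 × 0.729 + 0.029 = 0.063409.
u_2 = 0.063409 × 0.729 + 0.029 = 0.075225.

Unemployment rate after two months ≈ 7.52%.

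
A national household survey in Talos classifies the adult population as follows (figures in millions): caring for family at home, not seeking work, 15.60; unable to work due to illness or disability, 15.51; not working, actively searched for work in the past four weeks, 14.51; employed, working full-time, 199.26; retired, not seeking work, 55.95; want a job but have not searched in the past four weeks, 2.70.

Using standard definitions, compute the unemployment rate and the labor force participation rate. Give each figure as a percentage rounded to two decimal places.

Unemployment rate ≈ 6.79%; labor force participation rate ≈ 70.43%.

Employed = 199.26 million.
Unemployed = 14.51 million.
Labor force = 199.26 + 14.51 = 213.77 million.
Not in labor force = 15.60 + 15.51 + 55.95 + 2.70 = 89.76 million (those not working and not actively searching are outside the labor force — including those who want a job but have given up searching).
Civilian working-age population = 213.77 + 89.76 = 303.53 million.
Unemployment rate = 14.51 / 213.77 = 6.79%.
Labor force participation rate = 213.77 / 303.53 = 70.43%.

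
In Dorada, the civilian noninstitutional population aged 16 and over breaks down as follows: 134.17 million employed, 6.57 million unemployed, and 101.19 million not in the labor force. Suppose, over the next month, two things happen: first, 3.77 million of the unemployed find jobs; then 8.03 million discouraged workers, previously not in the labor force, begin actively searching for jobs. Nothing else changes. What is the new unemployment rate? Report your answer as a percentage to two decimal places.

Initially, labor force = 134.17 + 6.57 = 140.74 million, so u = 6.57/140.74 = 4.67%.
After the first change, unemployed falls and employed rises by 3.77; labor force unchanged → E = 137.94, U = 2.80, labor force = 140.74 million.
After the second change, unemployed and labor force both rise by 8.03 → E = 137.94, U = 10.83, labor force = 148.77 million.
New unemployment rate = 10.83 / 148.77 = 7.28%.

New unemployment rate ≈ 7.28%.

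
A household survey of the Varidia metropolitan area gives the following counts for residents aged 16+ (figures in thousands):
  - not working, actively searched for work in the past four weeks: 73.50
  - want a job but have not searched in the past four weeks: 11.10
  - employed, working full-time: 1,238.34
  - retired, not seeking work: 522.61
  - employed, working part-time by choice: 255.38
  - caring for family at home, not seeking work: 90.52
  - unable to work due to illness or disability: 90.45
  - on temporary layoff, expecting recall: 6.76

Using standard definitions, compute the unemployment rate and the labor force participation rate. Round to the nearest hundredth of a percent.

Unemployment rate ≈ 5.10%; labor force participation rate ≈ 68.77%.

Employed = 1,238.34 + 255.38 = 1,493.72 thousand.
Unemployed = 73.50 + 6.76 = 80.26 thousand (jobless and actively searching, or on temporary layoff).
Labor force = 1,493.72 + 80.26 = 1,573.98 thousand.
Not in labor force = 11.10 + 522.61 + 90.52 + 90.45 = 714.68 thousand (those not working and not actively searching are outside the labor force — including those who want a job but have given up searching).
Civilian working-age population = 1,573.98 + 714.68 = 2,288.66 thousand.
Unemployment rate = 80.26 / 1,573.98 = 5.10%.
Labor force participation rate = 1,573.98 / 2,288.66 = 68.77%.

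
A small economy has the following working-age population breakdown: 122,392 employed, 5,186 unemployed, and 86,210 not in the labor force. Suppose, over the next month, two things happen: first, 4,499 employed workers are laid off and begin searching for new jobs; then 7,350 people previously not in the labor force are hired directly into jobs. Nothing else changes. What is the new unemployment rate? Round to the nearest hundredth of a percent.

New unemployment rate ≈ 7.18%.

Initially, labor force = 122,392 + 5,186 = 127,578, so u = 5,186/127,578 = 4.06%.
After the first change, employed falls and unemployed rises by 4,499; labor force unchanged → E = 117,893, U = 9,685, labor force = 127,578.
After the second change, employed and labor force both rise by 7,350; unemployed unchanged → E = 125,243, U = 9,685, labor force = 134,928.
New unemployment rate = 9,685 / 134,928 = 7.18%.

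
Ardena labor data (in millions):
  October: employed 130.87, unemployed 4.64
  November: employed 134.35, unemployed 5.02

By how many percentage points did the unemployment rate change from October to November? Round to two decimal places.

The unemployment rate changed by +0.18 percentage points.

October: labor force = 130.87 + 4.64 = 135.51; u = 4.64/135.51 = 3.42%.
November: labor force = 134.35 + 5.02 = 139.37; u = 5.02/139.37 = 3.60%.
Change = 3.60% − 3.42% = +0.18 pp.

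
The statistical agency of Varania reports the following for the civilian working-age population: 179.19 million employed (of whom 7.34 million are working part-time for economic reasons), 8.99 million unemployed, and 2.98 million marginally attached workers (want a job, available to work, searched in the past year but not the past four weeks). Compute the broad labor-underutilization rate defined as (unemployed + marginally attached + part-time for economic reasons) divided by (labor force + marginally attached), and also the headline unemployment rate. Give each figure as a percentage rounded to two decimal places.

Labor force = 179.19 + 8.99 = 188.18 million.
Numerator = 8.99 + 2.98 + 7.34 = 19.31 million.
Denominator = 188.18 + 2.98 = 191.16 million.
Broad rate = 19.31 / 191.16 = 10.10%.
Headline unemployment rate = 8.99 / 188.18 = 4.78%.

Broad underutilization rate ≈ 10.10%; headline unemployment rate ≈ 4.78%.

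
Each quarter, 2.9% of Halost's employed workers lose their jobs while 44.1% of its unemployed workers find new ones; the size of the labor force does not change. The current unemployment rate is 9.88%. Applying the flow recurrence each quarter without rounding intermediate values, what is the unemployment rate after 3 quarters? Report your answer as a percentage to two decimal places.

Unemployment rate after three quarters ≈ 6.72%.

With a fixed labor force, u_{t+1} = u_t + s·(1−u_t) − f·u_t = u_t·(1−s−f) + s.
Here 1−s−f = 0.530 and s = 0.029.
u_1 = 0.098800 × 0.530 + 0.029 = 0.081364.
u_2 = 0.081364 × 0.530 + 0.029 = 0.072123.
u_3 = 0.072123 × 0.530 + 0.029 = 0.067225.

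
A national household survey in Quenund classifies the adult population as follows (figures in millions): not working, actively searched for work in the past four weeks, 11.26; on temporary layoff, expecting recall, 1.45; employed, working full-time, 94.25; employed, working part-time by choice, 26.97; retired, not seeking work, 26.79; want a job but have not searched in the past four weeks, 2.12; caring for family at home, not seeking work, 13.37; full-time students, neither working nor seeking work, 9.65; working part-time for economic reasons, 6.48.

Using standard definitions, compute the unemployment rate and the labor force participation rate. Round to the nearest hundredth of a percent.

Unemployment rate ≈ 9.05%; labor force participation rate ≈ 73.00%.

Employed = 94.25 + 26.97 + 6.48 = 127.70 million (anyone who worked, including part-time for economic reasons, counts as employed).
Unemployed = 11.26 + 1.45 = 12.71 million (jobless and actively searching, or on temporary layoff).
Labor force = 127.70 + 12.71 = 140.41 million.
Not in labor force = 26.79 + 2.12 + 13.37 + 9.65 = 51.93 million (those not working and not actively searching are outside the labor force — including those who want a job but have given up searching).
Civilian working-age population = 140.41 + 51.93 = 192.34 million.
Unemployment rate = 12.71 / 140.41 = 9.05%.
Labor force participation rate = 140.41 / 192.34 = 73.00%.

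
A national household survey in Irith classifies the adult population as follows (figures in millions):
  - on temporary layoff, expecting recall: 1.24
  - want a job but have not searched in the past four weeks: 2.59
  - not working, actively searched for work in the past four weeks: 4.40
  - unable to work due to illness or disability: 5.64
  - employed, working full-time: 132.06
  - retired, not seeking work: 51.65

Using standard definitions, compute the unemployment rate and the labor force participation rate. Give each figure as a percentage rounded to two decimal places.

Employed = 132.06 million.
Unemployed = 1.24 + 4.40 = 5.64 million (jobless and actively searching, or on temporary layoff).
Labor force = 132.06 + 5.64 = 137.70 million.
Not in labor force = 2.59 + 5.64 + 51.65 = 59.88 million (those not working and not actively searching are outside the labor force — including those who want a job but have given up searching).
Civilian working-age population = 137.70 + 59.88 = 197.58 million.
Unemployment rate = 5.64 / 137.70 = 4.10%.
Labor force participation rate = 137.70 / 197.58 = 69.69%.

Unemployment rate ≈ 4.10%; labor force participation rate ≈ 69.69%.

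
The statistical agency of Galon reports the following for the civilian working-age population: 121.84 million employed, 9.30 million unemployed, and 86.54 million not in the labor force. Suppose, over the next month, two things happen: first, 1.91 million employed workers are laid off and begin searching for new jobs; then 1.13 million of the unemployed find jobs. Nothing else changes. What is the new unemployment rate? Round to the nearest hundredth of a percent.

New unemployment rate ≈ 7.69%.

Initially, labor force = 121.84 + 9.30 = 131.14 million, so u = 9.30/131.14 = 7.09%.
After the first change, employed falls and unemployed rises by 1.91; labor force unchanged → E = 119.93, U = 11.21, labor force = 131.14 million.
After the second change, unemployed falls and employed rises by 1.13; labor force unchanged → E = 121.06, U = 10.08, labor force = 131.14 million.
New unemployment rate = 10.08 / 131.14 = 7.69%.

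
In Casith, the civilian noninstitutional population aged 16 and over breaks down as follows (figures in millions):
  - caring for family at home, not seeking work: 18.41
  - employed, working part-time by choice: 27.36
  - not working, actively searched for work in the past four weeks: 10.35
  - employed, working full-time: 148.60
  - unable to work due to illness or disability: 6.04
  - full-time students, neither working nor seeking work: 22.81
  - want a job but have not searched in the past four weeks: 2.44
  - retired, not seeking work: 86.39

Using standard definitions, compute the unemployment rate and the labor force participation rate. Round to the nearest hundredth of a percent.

Employed = 27.36 + 148.60 = 175.96 million.
Unemployed = 10.35 million.
Labor force = 175.96 + 10.35 = 186.31 million.
Not in labor force = 18.41 + 6.04 + 22.81 + 2.44 + 86.39 = 136.09 million (those not working and not actively searching are outside the labor force — including those who want a job but have given up searching).
Civilian working-age population = 186.31 + 136.09 = 322.40 million.
Unemployment rate = 10.35 / 186.31 = 5.56%.
Labor force participation rate = 186.31 / 322.40 = 57.79%.

Unemployment rate ≈ 5.56%; labor force participation rate ≈ 57.79%.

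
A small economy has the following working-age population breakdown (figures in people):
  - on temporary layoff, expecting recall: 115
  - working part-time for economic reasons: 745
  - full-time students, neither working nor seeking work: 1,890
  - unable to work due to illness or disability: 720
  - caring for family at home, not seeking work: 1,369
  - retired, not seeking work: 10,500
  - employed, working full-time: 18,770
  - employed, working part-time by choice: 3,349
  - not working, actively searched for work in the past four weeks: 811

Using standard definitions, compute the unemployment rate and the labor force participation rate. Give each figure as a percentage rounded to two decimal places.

Unemployment rate ≈ 3.89%; labor force participation rate ≈ 62.17%.

Employed = 745 + 18,770 + 3,349 = 22,864 (anyone who worked, including part-time for economic reasons, counts as employed).
Unemployed = 115 + 811 = 926 (jobless and actively searching, or on temporary layoff).
Labor force = 22,864 + 926 = 23,790.
Not in labor force = 1,890 + 720 + 1,369 + 10,500 = 14,479 (those not working and not actively searching are outside the labor force).
Civilian working-age population = 23,790 + 14,479 = 38,269.
Unemployment rate = 926 / 23,790 = 3.89%.
Labor force participation rate = 23,790 / 38,269 = 62.17%.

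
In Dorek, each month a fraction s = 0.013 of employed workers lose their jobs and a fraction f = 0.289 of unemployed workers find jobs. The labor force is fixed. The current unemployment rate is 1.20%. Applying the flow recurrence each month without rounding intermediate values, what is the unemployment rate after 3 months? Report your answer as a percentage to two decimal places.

Unemployment rate after three months ≈ 3.25%.

With a fixed labor force, u_{t+1} = u_t + s·(1−u_t) − f·u_t = u_t·(1−s−f) + s.
Here 1−s−f = 0.698 and s = 0.013.
u_1 = 0.012000 × 0.698 + 0.013 = 0.021376.
u_2 = 0.021376 × 0.698 + 0.013 = 0.027920.
u_3 = 0.027920 × 0.698 + 0.013 = 0.032488.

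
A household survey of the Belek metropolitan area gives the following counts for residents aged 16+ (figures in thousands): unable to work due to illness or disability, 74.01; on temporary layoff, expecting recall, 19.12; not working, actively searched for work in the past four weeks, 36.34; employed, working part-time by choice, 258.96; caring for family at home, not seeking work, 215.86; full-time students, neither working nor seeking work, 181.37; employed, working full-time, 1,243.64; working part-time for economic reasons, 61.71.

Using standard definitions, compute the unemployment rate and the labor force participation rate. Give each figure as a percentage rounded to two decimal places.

Employed = 258.96 + 1,243.64 + 61.71 = 1,564.31 thousand (anyone who worked, including part-time for economic reasons, counts as employed).
Unemployed = 19.12 + 36.34 = 55.46 thousand (jobless and actively searching, or on temporary layoff).
Labor force = 1,564.31 + 55.46 = 1,619.77 thousand.
Not in labor force = 74.01 + 215.86 + 181.37 = 471.24 thousand (those not working and not actively searching are outside the labor force).
Civilian working-age population = 1,619.77 + 471.24 = 2,091.01 thousand.
Unemployment rate = 55.46 / 1,619.77 = 3.42%.
Labor force participation rate = 1,619.77 / 2,091.01 = 77.46%.

Unemployment rate ≈ 3.42%; labor force participation rate ≈ 77.46%.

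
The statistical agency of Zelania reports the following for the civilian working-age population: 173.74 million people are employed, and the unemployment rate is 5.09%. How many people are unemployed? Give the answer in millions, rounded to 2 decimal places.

Let U be the number unemployed. The labor force is E + U, and U/(E+U) = 0.0509.
So U = 0.0509 × 173.74 / (1 − 0.0509) = 8.8434 / 0.9491 ≈ 9.32 million.

About 9.32 million are unemployed.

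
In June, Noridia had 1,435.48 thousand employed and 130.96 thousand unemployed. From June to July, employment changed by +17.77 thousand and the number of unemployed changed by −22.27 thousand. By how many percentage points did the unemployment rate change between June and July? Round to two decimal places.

June: labor force = 1,435.48 + 130.96 = 1,566.44; u = 130.96/1,566.44 = 8.36%.
July: labor force = 1,453.25 + 108.69 = 1,561.94; u = 108.69/1,561.94 = 6.96%.
Change = 6.96% − 8.36% = −1.40 pp.

The unemployment rate changed by −1.40 percentage points.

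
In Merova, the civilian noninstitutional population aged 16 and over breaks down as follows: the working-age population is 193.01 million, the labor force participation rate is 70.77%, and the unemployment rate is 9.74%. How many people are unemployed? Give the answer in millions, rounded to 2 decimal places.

About 13.30 million are unemployed.

Labor force = 0.7077 × 193.01 = 136.59 million.
Unemployed = 0.0974 × 136.59 ≈ 13.30 million.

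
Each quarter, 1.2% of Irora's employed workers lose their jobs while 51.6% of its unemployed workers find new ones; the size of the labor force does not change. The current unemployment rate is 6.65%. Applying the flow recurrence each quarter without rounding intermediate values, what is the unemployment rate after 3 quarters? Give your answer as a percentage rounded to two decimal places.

Unemployment rate after three quarters ≈ 2.73%.

With a fixed labor force, u_{t+1} = u_t + s·(1−u_t) − f·u_t = u_t·(1−s−f) + s.
Here 1−s−f = 0.472 and s = 0.012.
u_1 = 0.066500 × 0.472 + 0.012 = 0.043388.
u_2 = 0.043388 × 0.472 + 0.012 = 0.032479.
u_3 = 0.032479 × 0.472 + 0.012 = 0.027330.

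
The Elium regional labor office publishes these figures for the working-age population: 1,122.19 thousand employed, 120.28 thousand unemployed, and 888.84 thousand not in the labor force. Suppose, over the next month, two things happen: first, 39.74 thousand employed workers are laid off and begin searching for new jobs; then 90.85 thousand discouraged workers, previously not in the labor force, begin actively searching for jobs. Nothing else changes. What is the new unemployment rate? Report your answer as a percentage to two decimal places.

Initially, labor force = 1,122.19 + 120.28 = 1,242.47 thousand, so u = 120.28/1,242.47 = 9.68%.
After the first change, employed falls and unemployed rises by 39.74; labor force unchanged → E = 1,082.45, U = 160.02, labor force = 1,242.47 thousand.
After the second change, unemployed and labor force both rise by 90.85 → E = 1,082.45, U = 250.87, labor force = 1,333.32 thousand.
New unemployment rate = 250.87 / 1,333.32 = 18.82%.

New unemployment rate ≈ 18.82%.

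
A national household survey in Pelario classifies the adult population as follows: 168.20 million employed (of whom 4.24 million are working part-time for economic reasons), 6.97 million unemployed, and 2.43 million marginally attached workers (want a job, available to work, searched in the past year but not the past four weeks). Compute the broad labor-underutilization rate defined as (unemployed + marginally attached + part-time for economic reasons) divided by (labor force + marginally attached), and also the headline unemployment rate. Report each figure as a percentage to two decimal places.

Labor force = 168.20 + 6.97 = 175.17 million.
Numerator = 6.97 + 2.43 + 4.24 = 13.64 million.
Denominator = 175.17 + 2.43 = 177.60 million.
Broad rate = 13.64 / 177.60 = 7.68%.
Headline unemployment rate = 6.97 / 175.17 = 3.98%.

Broad underutilization rate ≈ 7.68%; headline unemployment rate ≈ 3.98%.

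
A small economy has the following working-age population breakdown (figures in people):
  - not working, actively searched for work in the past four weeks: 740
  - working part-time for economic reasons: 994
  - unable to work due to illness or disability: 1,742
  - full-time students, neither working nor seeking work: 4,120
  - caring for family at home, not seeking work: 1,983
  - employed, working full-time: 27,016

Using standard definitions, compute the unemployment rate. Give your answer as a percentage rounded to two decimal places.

Employed = 994 + 27,016 = 28,010 (anyone who worked, including part-time for economic reasons, counts as employed).
Unemployed = 740.
Labor force = 28,010 + 740 = 28,750.
Unemployment rate = 740 / 28,750 = 2.57%.

Unemployment rate ≈ 2.57%.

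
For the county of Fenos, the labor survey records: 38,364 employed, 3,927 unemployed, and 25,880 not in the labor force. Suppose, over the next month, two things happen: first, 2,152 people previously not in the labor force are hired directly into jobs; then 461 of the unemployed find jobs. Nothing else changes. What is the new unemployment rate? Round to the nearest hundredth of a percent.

Initially, labor force = 38,364 + 3,927 = 42,291, so u = 3,927/42,291 = 9.29%.
After the first change, employed and labor force both rise by 2,152; unemployed unchanged → E = 40,516, U = 3,927, labor force = 44,443.
After the second change, unemployed falls and employed rises by 461; labor force unchanged → E = 40,977, U = 3,466, labor force = 44,443.
New unemployment rate = 3,466 / 44,443 = 7.80%.

New unemployment rate ≈ 7.80%.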